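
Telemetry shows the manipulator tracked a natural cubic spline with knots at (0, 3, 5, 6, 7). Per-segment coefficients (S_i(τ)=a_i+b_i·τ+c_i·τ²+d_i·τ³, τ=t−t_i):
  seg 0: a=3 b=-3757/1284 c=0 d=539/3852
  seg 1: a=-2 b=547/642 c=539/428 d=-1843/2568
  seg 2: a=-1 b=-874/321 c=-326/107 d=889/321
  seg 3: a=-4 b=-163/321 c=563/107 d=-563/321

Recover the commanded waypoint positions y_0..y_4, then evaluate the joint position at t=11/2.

y_0=3 y_1=-2 y_2=-1 y_3=-4 y_4=-1
S(11/2) = -2377/856

y_0 = S_0(0) = a_0 = 3
y_1 = S_1(0) = a_1 = -2
y_2 = S_2(0) = a_2 = -1
y_3 = S_3(0) = a_3 = -4
y_4 = S_3(1) = -1
t_q=11/2 is in segment 2 (τ=1/2); S_2(τ)=-2377/856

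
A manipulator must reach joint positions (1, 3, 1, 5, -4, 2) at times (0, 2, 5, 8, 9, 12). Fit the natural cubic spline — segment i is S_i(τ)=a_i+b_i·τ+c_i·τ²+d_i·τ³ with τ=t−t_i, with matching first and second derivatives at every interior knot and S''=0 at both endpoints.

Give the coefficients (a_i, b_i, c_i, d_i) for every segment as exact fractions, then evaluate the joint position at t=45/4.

  seg 0: a=1 b=3665/2091 c=0 d=-787/4182
  seg 1: a=3 b=-1057/2091 c=-787/697 d=6746/18819
  seg 2: a=1 b=295/123 c=4385/2091 d=-15382/18819
  seg 3: a=5 b=-14821/2091 c=-10997/2091 d=2333/697
  seg 4: a=-4 b=-15818/2091 c=10000/2091 d=-10000/18819
S(45/4) = -7981/2788

Δ: Δ0=1, Δ1=-2/3, Δ2=4/3, Δ3=-9, Δ4=2
row 1: diag=10, rhs=-10; c'=3/10, d'=-1
row 2: denom=12−3·3/10=111/10; d'=(12−3·-1)/(111/10)=50/37
row 3: denom=8−3·10/37=266/37; d'=(-62−3·50/37)/(266/37)=-1222/133
row 4: denom=8−1·37/266=2091/266; d'=(66−1·-1222/133)/(2091/266)=20000/2091
back: M4=20000/2091
back: M3=-1222/133−37/266·20000/2091=-21994/2091
back: M2=50/37−10/37·-21994/2091=8770/2091
back: M1=-1−3/10·8770/2091=-1574/697
M: M0=0, M1=-1574/697, M2=8770/2091, M3=-21994/2091, M4=20000/2091, M5=0
seg 0: a=1, c=M0/2=0, d=(M1−M0)/(6·2)=-787/4182, b=Δ0−h0·(2M0+M1)/6=3665/2091
seg 1: a=3, c=M1/2=-787/697, d=(M2−M1)/(6·3)=6746/18819, b=Δ1−h1·(2M1+M2)/6=-1057/2091
seg 2: a=1, c=M2/2=4385/2091, d=(M3−M2)/(6·3)=-15382/18819, b=Δ2−h2·(2M2+M3)/6=295/123
seg 3: a=5, c=M3/2=-10997/2091, d=(M4−M3)/(6·1)=2333/697, b=Δ3−h3·(2M3+M4)/6=-14821/2091
seg 4: a=-4, c=M4/2=10000/2091, d=(M5−M4)/(6·3)=-10000/18819, b=Δ4−h4·(2M4+M5)/6=-15818/2091
t_q=45/4 → seg 4, τ=9/4; S=-4+-15818/2091·τ+10000/2091·τ²+-10000/18819·τ³=-7981/2788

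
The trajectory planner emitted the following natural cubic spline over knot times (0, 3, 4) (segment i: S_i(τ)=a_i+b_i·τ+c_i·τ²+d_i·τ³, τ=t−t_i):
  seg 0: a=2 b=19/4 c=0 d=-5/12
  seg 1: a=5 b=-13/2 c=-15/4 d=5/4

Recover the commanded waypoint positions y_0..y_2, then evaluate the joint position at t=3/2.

y_0 = S_0(0) = a_0 = 2
y_1 = S_1(0) = a_1 = 5
y_2 = S_1(1) = -4
t_q=3/2 is in segment 0 (τ=3/2); S_0(τ)=247/32

y_0=2 y_1=5 y_2=-4
S(3/2) = 247/32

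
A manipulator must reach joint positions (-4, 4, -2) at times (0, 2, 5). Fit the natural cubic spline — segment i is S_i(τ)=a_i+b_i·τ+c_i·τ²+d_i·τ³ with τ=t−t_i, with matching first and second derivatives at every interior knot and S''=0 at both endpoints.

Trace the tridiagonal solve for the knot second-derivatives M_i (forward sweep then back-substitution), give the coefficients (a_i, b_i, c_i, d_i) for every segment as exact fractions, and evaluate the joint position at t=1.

  seg 0: a=-4 b=26/5 c=0 d=-3/10
  seg 1: a=4 b=8/5 c=-9/5 d=1/5
S(1) = 9/10

Δ: Δ0=4, Δ1=-2
row 1: diag=10, rhs=-36; c'=3/10, d'=-18/5
back: M1=-18/5
M: M0=0, M1=-18/5, M2=0
seg 0: a=-4, c=M0/2=0, d=(M1−M0)/(6·2)=-3/10, b=Δ0−h0·(2M0+M1)/6=26/5
seg 1: a=4, c=M1/2=-9/5, d=(M2−M1)/(6·3)=1/5, b=Δ1−h1·(2M1+M2)/6=8/5
t_q=1 → seg 0, τ=1; S=-4+26/5·τ+0·τ²+-3/10·τ³=9/10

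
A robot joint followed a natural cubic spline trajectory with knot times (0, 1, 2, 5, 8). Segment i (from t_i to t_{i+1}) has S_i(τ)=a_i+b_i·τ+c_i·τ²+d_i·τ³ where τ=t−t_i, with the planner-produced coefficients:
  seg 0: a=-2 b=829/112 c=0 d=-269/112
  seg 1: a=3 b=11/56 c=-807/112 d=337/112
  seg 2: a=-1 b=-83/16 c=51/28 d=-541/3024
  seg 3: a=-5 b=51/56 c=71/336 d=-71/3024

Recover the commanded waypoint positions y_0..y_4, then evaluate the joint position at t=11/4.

y_0 = S_0(0) = a_0 = -2
y_1 = S_1(0) = a_1 = 3
y_2 = S_2(0) = a_2 = -1
y_3 = S_3(0) = a_3 = -5
y_4 = S_3(3) = -1
t_q=11/4 is in segment 2 (τ=3/4); S_2(τ)=-28253/7168

y_0=-2 y_1=3 y_2=-1 y_3=-5 y_4=-1
S(11/4) = -28253/7168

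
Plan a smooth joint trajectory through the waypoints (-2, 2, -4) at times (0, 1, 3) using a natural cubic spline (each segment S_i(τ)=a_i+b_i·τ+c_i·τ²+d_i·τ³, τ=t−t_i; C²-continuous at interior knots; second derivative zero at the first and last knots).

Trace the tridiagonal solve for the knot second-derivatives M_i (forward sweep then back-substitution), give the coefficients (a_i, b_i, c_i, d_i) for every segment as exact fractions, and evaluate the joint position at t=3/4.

Δ: Δ0=4, Δ1=-3
row 1: diag=6, rhs=-42; c'=1/3, d'=-7
back: M1=-7
M: M0=0, M1=-7, M2=0
seg 0: a=-2, c=M0/2=0, d=(M1−M0)/(6·1)=-7/6, b=Δ0−h0·(2M0+M1)/6=31/6
seg 1: a=2, c=M1/2=-7/2, d=(M2−M1)/(6·2)=7/12, b=Δ1−h1·(2M1+M2)/6=5/3
t_q=3/4 → seg 0, τ=3/4; S=-2+31/6·τ+0·τ²+-7/6·τ³=177/128

  seg 0: a=-2 b=31/6 c=0 d=-7/6
  seg 1: a=2 b=5/3 c=-7/2 d=7/12
S(3/4) = 177/128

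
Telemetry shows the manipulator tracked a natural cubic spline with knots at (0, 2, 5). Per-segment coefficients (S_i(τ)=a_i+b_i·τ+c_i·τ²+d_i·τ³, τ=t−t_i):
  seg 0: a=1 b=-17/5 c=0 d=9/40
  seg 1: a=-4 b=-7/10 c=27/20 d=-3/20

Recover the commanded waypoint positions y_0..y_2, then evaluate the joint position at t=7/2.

y_0=1 y_1=-4 y_2=2
S(7/2) = -403/160

y_0 = S_0(0) = a_0 = 1
y_1 = S_1(0) = a_1 = -4
y_2 = S_1(3) = 2
t_q=7/2 is in segment 1 (τ=3/2); S_1(τ)=-403/160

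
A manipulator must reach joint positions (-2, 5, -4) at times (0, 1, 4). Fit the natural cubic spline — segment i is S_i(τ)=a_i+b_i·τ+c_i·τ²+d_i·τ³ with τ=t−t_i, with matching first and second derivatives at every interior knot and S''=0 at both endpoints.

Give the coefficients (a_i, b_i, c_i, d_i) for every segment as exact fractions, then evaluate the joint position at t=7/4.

  seg 0: a=-2 b=33/4 c=0 d=-5/4
  seg 1: a=5 b=9/2 c=-15/4 d=5/12
S(7/4) = 1649/256

Δ: Δ0=7, Δ1=-3
row 1: diag=8, rhs=-60; c'=3/8, d'=-15/2
back: M1=-15/2
M: M0=0, M1=-15/2, M2=0
seg 0: a=-2, c=M0/2=0, d=(M1−M0)/(6·1)=-5/4, b=Δ0−h0·(2M0+M1)/6=33/4
seg 1: a=5, c=M1/2=-15/4, d=(M2−M1)/(6·3)=5/12, b=Δ1−h1·(2M1+M2)/6=9/2
t_q=7/4 → seg 1, τ=3/4; S=5+9/2·τ+-15/4·τ²+5/12·τ³=1649/256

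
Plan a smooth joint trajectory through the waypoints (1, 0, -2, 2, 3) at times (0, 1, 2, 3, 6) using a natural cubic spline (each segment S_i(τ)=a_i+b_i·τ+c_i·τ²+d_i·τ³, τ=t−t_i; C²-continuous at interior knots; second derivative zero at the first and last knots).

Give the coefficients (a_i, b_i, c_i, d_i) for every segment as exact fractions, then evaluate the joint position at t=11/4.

Δ: Δ0=-1, Δ1=-2, Δ2=4, Δ3=1/3
row 1: diag=4, rhs=-6; c'=1/4, d'=-3/2
row 2: denom=4−1·1/4=15/4; d'=(36−1·-3/2)/(15/4)=10
row 3: denom=8−1·4/15=116/15; d'=(-22−1·10)/(116/15)=-120/29
back: M3=-120/29
back: M2=10−4/15·-120/29=322/29
back: M1=-3/2−1/4·322/29=-124/29
M: M0=0, M1=-124/29, M2=322/29, M3=-120/29, M4=0
seg 0: a=1, c=M0/2=0, d=(M1−M0)/(6·1)=-62/87, b=Δ0−h0·(2M0+M1)/6=-25/87
seg 1: a=0, c=M1/2=-62/29, d=(M2−M1)/(6·1)=223/87, b=Δ1−h1·(2M1+M2)/6=-211/87
seg 2: a=-2, c=M2/2=161/29, d=(M3−M2)/(6·1)=-221/87, b=Δ2−h2·(2M2+M3)/6=86/87
seg 3: a=2, c=M3/2=-60/29, d=(M4−M3)/(6·3)=20/87, b=Δ3−h3·(2M3+M4)/6=389/87
t_q=11/4 → seg 2, τ=3/4; S=-2+86/87·τ+161/29·τ²+-221/87·τ³=1471/1856

  seg 0: a=1 b=-25/87 c=0 d=-62/87
  seg 1: a=0 b=-211/87 c=-62/29 d=223/87
  seg 2: a=-2 b=86/87 c=161/29 d=-221/87
  seg 3: a=2 b=389/87 c=-60/29 d=20/87
S(11/4) = 1471/1856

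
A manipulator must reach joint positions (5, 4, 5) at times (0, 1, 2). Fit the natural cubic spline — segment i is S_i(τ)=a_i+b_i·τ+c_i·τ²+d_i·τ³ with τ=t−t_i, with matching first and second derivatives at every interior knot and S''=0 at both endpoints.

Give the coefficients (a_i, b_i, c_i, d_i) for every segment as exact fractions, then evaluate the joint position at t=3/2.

  seg 0: a=5 b=-3/2 c=0 d=1/2
  seg 1: a=4 b=0 c=3/2 d=-1/2
S(3/2) = 69/16

Δ: Δ0=-1, Δ1=1
row 1: diag=4, rhs=12; c'=1/4, d'=3
back: M1=3
M: M0=0, M1=3, M2=0
seg 0: a=5, c=M0/2=0, d=(M1−M0)/(6·1)=1/2, b=Δ0−h0·(2M0+M1)/6=-3/2
seg 1: a=4, c=M1/2=3/2, d=(M2−M1)/(6·1)=-1/2, b=Δ1−h1·(2M1+M2)/6=0
t_q=3/2 → seg 1, τ=1/2; S=4+0·τ+3/2·τ²+-1/2·τ³=69/16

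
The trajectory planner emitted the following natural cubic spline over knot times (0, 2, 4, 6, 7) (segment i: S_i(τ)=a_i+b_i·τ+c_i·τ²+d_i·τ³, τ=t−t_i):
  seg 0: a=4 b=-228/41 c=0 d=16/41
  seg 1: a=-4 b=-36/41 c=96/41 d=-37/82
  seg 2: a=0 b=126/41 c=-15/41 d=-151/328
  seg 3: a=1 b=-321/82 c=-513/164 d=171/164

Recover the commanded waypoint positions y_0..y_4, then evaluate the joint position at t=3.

y_0=4 y_1=-4 y_2=0 y_3=1 y_4=-5
S(3) = -245/82

y_0 = S_0(0) = a_0 = 4
y_1 = S_1(0) = a_1 = -4
y_2 = S_2(0) = a_2 = 0
y_3 = S_3(0) = a_3 = 1
y_4 = S_3(1) = -5
t_q=3 is in segment 1 (τ=1); S_1(τ)=-245/82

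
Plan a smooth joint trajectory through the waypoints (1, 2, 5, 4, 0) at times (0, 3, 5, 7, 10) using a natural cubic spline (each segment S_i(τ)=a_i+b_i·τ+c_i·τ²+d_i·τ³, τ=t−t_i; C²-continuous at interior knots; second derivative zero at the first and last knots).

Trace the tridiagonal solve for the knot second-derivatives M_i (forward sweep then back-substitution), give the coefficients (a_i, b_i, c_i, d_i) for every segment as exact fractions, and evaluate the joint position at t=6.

  seg 0: a=1 b=-17/90 c=0 d=47/810
  seg 1: a=2 b=62/45 c=47/90 d=-83/360
  seg 2: a=5 b=7/10 c=-31/36 d=47/360
  seg 3: a=4 b=-53/45 c=-7/90 d=7/810
S(6) = 1789/360

Δ: Δ0=1/3, Δ1=3/2, Δ2=-1/2, Δ3=-4/3
row 1: diag=10, rhs=7; c'=1/5, d'=7/10
row 2: denom=8−2·1/5=38/5; d'=(-12−2·7/10)/(38/5)=-67/38
row 3: denom=10−2·5/19=180/19; d'=(-5−2·-67/38)/(180/19)=-7/45
back: M3=-7/45
back: M2=-67/38−5/19·-7/45=-31/18
back: M1=7/10−1/5·-31/18=47/45
M: M0=0, M1=47/45, M2=-31/18, M3=-7/45, M4=0
seg 0: a=1, c=M0/2=0, d=(M1−M0)/(6·3)=47/810, b=Δ0−h0·(2M0+M1)/6=-17/90
seg 1: a=2, c=M1/2=47/90, d=(M2−M1)/(6·2)=-83/360, b=Δ1−h1·(2M1+M2)/6=62/45
seg 2: a=5, c=M2/2=-31/36, d=(M3−M2)/(6·2)=47/360, b=Δ2−h2·(2M2+M3)/6=7/10
seg 3: a=4, c=M3/2=-7/90, d=(M4−M3)/(6·3)=7/810, b=Δ3−h3·(2M3+M4)/6=-53/45
t_q=6 → seg 2, τ=1; S=5+7/10·τ+-31/36·τ²+47/360·τ³=1789/360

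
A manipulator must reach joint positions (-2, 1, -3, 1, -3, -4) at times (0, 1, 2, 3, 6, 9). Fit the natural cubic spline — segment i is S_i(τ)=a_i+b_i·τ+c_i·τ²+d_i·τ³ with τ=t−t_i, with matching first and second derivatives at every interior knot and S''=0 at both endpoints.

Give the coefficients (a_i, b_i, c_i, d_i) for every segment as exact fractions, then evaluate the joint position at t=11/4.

  seg 0: a=-2 b=6886/1257 c=0 d=-3115/1257
  seg 1: a=1 b=-2459/1257 c=-3115/419 d=6776/1257
  seg 2: a=-3 b=-821/1257 c=3661/419 d=-5134/1257
  seg 3: a=1 b=5743/1257 c=-1473/419 d=1946/3771
  seg 4: a=-3 b=-3257/1257 c=473/419 d=-473/3771
S(11/4) = -3997/13408

Δ: Δ0=3, Δ1=-4, Δ2=4, Δ3=-4/3, Δ4=-1/3
row 1: diag=4, rhs=-42; c'=1/4, d'=-21/2
row 2: denom=4−1·1/4=15/4; d'=(48−1·-21/2)/(15/4)=78/5
row 3: denom=8−1·4/15=116/15; d'=(-32−1·78/5)/(116/15)=-357/58
row 4: denom=12−3·45/116=1257/116; d'=(6−3·-357/58)/(1257/116)=946/419
back: M4=946/419
back: M3=-357/58−45/116·946/419=-2946/419
back: M2=78/5−4/15·-2946/419=7322/419
back: M1=-21/2−1/4·7322/419=-6230/419
M: M0=0, M1=-6230/419, M2=7322/419, M3=-2946/419, M4=946/419, M5=0
seg 0: a=-2, c=M0/2=0, d=(M1−M0)/(6·1)=-3115/1257, b=Δ0−h0·(2M0+M1)/6=6886/1257
seg 1: a=1, c=M1/2=-3115/419, d=(M2−M1)/(6·1)=6776/1257, b=Δ1−h1·(2M1+M2)/6=-2459/1257
seg 2: a=-3, c=M2/2=3661/419, d=(M3−M2)/(6·1)=-5134/1257, b=Δ2−h2·(2M2+M3)/6=-821/1257
seg 3: a=1, c=M3/2=-1473/419, d=(M4−M3)/(6·3)=1946/3771, b=Δ3−h3·(2M3+M4)/6=5743/1257
seg 4: a=-3, c=M4/2=473/419, d=(M5−M4)/(6·3)=-473/3771, b=Δ4−h4·(2M4+M5)/6=-3257/1257
t_q=11/4 → seg 2, τ=3/4; S=-3+-821/1257·τ+3661/419·τ²+-5134/1257·τ³=-3997/13408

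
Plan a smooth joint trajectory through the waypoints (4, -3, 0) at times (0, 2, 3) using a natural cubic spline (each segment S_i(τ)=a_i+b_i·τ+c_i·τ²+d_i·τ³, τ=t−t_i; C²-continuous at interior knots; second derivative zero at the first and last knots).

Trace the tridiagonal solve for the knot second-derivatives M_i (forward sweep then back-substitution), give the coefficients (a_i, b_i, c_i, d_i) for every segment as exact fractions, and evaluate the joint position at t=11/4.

Δ: Δ0=-7/2, Δ1=3
row 1: diag=6, rhs=39; c'=1/6, d'=13/2
back: M1=13/2
M: M0=0, M1=13/2, M2=0
seg 0: a=4, c=M0/2=0, d=(M1−M0)/(6·2)=13/24, b=Δ0−h0·(2M0+M1)/6=-17/3
seg 1: a=-3, c=M1/2=13/4, d=(M2−M1)/(6·1)=-13/12, b=Δ1−h1·(2M1+M2)/6=5/6
t_q=11/4 → seg 1, τ=3/4; S=-3+5/6·τ+13/4·τ²+-13/12·τ³=-257/256

  seg 0: a=4 b=-17/3 c=0 d=13/24
  seg 1: a=-3 b=5/6 c=13/4 d=-13/12
S(11/4) = -257/256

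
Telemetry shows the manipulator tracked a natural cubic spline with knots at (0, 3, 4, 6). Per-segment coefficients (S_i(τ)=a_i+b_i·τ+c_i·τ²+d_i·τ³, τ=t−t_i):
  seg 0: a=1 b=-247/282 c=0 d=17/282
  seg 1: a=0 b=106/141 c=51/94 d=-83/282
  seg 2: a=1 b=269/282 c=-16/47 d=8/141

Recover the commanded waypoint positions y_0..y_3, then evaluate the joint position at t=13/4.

y_0 = S_0(0) = a_0 = 1
y_1 = S_1(0) = a_1 = 0
y_2 = S_2(0) = a_2 = 1
y_3 = S_2(2) = 2
t_q=13/4 is in segment 1 (τ=1/4); S_1(τ)=1307/6016

y_0=1 y_1=0 y_2=1 y_3=2
S(13/4) = 1307/6016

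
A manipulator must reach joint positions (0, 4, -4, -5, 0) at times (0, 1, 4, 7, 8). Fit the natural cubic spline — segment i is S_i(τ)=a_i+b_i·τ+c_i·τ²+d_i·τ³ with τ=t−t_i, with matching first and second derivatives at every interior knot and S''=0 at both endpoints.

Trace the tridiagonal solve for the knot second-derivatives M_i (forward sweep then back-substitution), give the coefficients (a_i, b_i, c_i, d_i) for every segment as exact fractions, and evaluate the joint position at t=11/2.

Δ: Δ0=4, Δ1=-8/3, Δ2=-1/3, Δ3=5
row 1: diag=8, rhs=-40; c'=3/8, d'=-5
row 2: denom=12−3·3/8=87/8; d'=(14−3·-5)/(87/8)=8/3
row 3: denom=8−3·8/29=208/29; d'=(32−3·8/3)/(208/29)=87/26
back: M3=87/26
back: M2=8/3−8/29·87/26=68/39
back: M1=-5−3/8·68/39=-147/26
M: M0=0, M1=-147/26, M2=68/39, M3=87/26, M4=0
seg 0: a=0, c=M0/2=0, d=(M1−M0)/(6·1)=-49/52, b=Δ0−h0·(2M0+M1)/6=257/52
seg 1: a=4, c=M1/2=-147/52, d=(M2−M1)/(6·3)=577/1404, b=Δ1−h1·(2M1+M2)/6=55/26
seg 2: a=-4, c=M2/2=34/39, d=(M3−M2)/(6·3)=125/1404, b=Δ2−h2·(2M2+M3)/6=-15/4
seg 3: a=-5, c=M3/2=87/52, d=(M4−M3)/(6·1)=-29/52, b=Δ3−h3·(2M3+M4)/6=101/26
t_q=11/2 → seg 2, τ=3/2; S=-4+-15/4·τ+34/39·τ²+125/1404·τ³=-3063/416

  seg 0: a=0 b=257/52 c=0 d=-49/52
  seg 1: a=4 b=55/26 c=-147/52 d=577/1404
  seg 2: a=-4 b=-15/4 c=34/39 d=125/1404
  seg 3: a=-5 b=101/26 c=87/52 d=-29/52
S(11/2) = -3063/416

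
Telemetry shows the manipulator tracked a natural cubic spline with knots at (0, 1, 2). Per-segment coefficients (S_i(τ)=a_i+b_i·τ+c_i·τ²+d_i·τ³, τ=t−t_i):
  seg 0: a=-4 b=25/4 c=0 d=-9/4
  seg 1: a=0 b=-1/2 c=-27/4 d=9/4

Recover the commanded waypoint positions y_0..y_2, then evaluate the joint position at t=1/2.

y_0 = S_0(0) = a_0 = -4
y_1 = S_1(0) = a_1 = 0
y_2 = S_1(1) = -5
t_q=1/2 is in segment 0 (τ=1/2); S_0(τ)=-37/32

y_0=-4 y_1=0 y_2=-5
S(1/2) = -37/32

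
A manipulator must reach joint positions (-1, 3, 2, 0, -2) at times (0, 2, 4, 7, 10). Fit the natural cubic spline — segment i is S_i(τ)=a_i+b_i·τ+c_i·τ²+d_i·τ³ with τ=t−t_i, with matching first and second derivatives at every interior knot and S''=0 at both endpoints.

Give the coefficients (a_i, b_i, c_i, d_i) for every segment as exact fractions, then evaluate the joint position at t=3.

Δ: Δ0=2, Δ1=-1/2, Δ2=-2/3, Δ3=-2/3
row 1: diag=8, rhs=-15; c'=1/4, d'=-15/8
row 2: denom=10−2·1/4=19/2; d'=(-1−2·-15/8)/(19/2)=11/38
row 3: denom=12−3·6/19=210/19; d'=(0−3·11/38)/(210/19)=-11/140
back: M3=-11/140
back: M2=11/38−6/19·-11/140=11/35
back: M1=-15/8−1/4·11/35=-547/280
M: M0=0, M1=-547/280, M2=11/35, M3=-11/140, M4=0
seg 0: a=-1, c=M0/2=0, d=(M1−M0)/(6·2)=-547/3360, b=Δ0−h0·(2M0+M1)/6=2227/840
seg 1: a=3, c=M1/2=-547/560, d=(M2−M1)/(6·2)=127/672, b=Δ1−h1·(2M1+M2)/6=293/420
seg 2: a=2, c=M2/2=11/70, d=(M3−M2)/(6·3)=-11/504, b=Δ2−h2·(2M2+M3)/6=-113/120
seg 3: a=0, c=M3/2=-11/280, d=(M4−M3)/(6·3)=11/2520, b=Δ3−h3·(2M3+M4)/6=-247/420
t_q=3 → seg 1, τ=1; S=3+293/420·τ+-547/560·τ²+127/672·τ³=3259/1120

  seg 0: a=-1 b=2227/840 c=0 d=-547/3360
  seg 1: a=3 b=293/420 c=-547/560 d=127/672
  seg 2: a=2 b=-113/120 c=11/70 d=-11/504
  seg 3: a=0 b=-247/420 c=-11/280 d=11/2520
S(3) = 3259/1120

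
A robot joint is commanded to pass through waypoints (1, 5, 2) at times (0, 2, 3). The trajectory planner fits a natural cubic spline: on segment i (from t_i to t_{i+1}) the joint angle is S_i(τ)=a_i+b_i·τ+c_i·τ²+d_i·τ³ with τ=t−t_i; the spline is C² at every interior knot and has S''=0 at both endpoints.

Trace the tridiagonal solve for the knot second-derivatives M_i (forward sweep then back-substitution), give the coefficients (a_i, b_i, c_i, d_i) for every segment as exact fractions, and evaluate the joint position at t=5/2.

Δ: Δ0=2, Δ1=-3
row 1: diag=6, rhs=-30; c'=1/6, d'=-5
back: M1=-5
M: M0=0, M1=-5, M2=0
seg 0: a=1, c=M0/2=0, d=(M1−M0)/(6·2)=-5/12, b=Δ0−h0·(2M0+M1)/6=11/3
seg 1: a=5, c=M1/2=-5/2, d=(M2−M1)/(6·1)=5/6, b=Δ1−h1·(2M1+M2)/6=-4/3
t_q=5/2 → seg 1, τ=1/2; S=5+-4/3·τ+-5/2·τ²+5/6·τ³=61/16

  seg 0: a=1 b=11/3 c=0 d=-5/12
  seg 1: a=5 b=-4/3 c=-5/2 d=5/6
S(5/2) = 61/16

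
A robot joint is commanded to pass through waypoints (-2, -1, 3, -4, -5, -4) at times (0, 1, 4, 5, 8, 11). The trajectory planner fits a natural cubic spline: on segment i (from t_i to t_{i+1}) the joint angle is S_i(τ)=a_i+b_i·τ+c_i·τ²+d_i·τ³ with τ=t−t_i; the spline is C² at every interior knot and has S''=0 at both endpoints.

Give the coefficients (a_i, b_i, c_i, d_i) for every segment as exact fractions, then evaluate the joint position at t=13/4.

  seg 0: a=-2 b=228/521 c=0 d=293/521
  seg 1: a=-1 b=1107/521 c=879/521 d=-9148/14067
  seg 2: a=3 b=-2767/521 c=-6511/1563 d=3871/1563
  seg 3: a=-4 b=-9710/1563 c=5102/1563 d=-2039/4689
  seg 4: a=-5 b=2551/1563 c=-1015/1563 d=1015/14067
S(13/4) = 20483/4168

Δ: Δ0=1, Δ1=4/3, Δ2=-7, Δ3=-1/3, Δ4=1/3
row 1: diag=8, rhs=2; c'=3/8, d'=1/4
row 2: denom=8−3·3/8=55/8; d'=(-50−3·1/4)/(55/8)=-406/55
row 3: denom=8−1·8/55=432/55; d'=(40−1·-406/55)/(432/55)=1303/216
row 4: denom=12−3·55/144=521/48; d'=(4−3·1303/216)/(521/48)=-2030/1563
back: M4=-2030/1563
back: M3=1303/216−55/144·-2030/1563=10204/1563
back: M2=-406/55−8/55·10204/1563=-13022/1563
back: M1=1/4−3/8·-13022/1563=1758/521
M: M0=0, M1=1758/521, M2=-13022/1563, M3=10204/1563, M4=-2030/1563, M5=0
seg 0: a=-2, c=M0/2=0, d=(M1−M0)/(6·1)=293/521, b=Δ0−h0·(2M0+M1)/6=228/521
seg 1: a=-1, c=M1/2=879/521, d=(M2−M1)/(6·3)=-9148/14067, b=Δ1−h1·(2M1+M2)/6=1107/521
seg 2: a=3, c=M2/2=-6511/1563, d=(M3−M2)/(6·1)=3871/1563, b=Δ2−h2·(2M2+M3)/6=-2767/521
seg 3: a=-4, c=M3/2=5102/1563, d=(M4−M3)/(6·3)=-2039/4689, b=Δ3−h3·(2M3+M4)/6=-9710/1563
seg 4: a=-5, c=M4/2=-1015/1563, d=(M5−M4)/(6·3)=1015/14067, b=Δ4−h4·(2M4+M5)/6=2551/1563
t_q=13/4 → seg 1, τ=9/4; S=-1+1107/521·τ+879/521·τ²+-9148/14067·τ³=20483/4168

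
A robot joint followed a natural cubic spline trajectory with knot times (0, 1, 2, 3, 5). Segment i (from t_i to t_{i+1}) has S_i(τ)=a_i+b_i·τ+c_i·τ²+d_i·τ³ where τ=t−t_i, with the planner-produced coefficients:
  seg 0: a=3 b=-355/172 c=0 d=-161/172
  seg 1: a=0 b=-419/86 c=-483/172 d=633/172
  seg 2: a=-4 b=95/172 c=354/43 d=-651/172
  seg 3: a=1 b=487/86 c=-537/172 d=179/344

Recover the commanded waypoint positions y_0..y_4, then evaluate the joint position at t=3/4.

y_0=3 y_1=0 y_2=-4 y_3=1 y_4=4
S(3/4) = 11637/11008

y_0 = S_0(0) = a_0 = 3
y_1 = S_1(0) = a_1 = 0
y_2 = S_2(0) = a_2 = -4
y_3 = S_3(0) = a_3 = 1
y_4 = S_3(2) = 4
t_q=3/4 is in segment 0 (τ=3/4); S_0(τ)=11637/11008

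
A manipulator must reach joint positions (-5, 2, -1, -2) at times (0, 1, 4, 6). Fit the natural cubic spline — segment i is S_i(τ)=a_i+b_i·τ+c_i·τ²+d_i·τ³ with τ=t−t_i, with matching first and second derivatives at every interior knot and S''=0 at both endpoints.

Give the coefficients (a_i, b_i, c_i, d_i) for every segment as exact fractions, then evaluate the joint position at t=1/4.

  seg 0: a=-5 b=1157/142 c=0 d=-163/142
  seg 1: a=2 b=334/71 c=-489/142 d=73/142
  seg 2: a=-1 b=-295/142 c=84/71 d=-14/71
S(1/4) = -27091/9088

Δ: Δ0=7, Δ1=-1, Δ2=-1/2
row 1: diag=8, rhs=-48; c'=3/8, d'=-6
row 2: denom=10−3·3/8=71/8; d'=(3−3·-6)/(71/8)=168/71
back: M2=168/71
back: M1=-6−3/8·168/71=-489/71
M: M0=0, M1=-489/71, M2=168/71, M3=0
seg 0: a=-5, c=M0/2=0, d=(M1−M0)/(6·1)=-163/142, b=Δ0−h0·(2M0+M1)/6=1157/142
seg 1: a=2, c=M1/2=-489/142, d=(M2−M1)/(6·3)=73/142, b=Δ1−h1·(2M1+M2)/6=334/71
seg 2: a=-1, c=M2/2=84/71, d=(M3−M2)/(6·2)=-14/71, b=Δ2−h2·(2M2+M3)/6=-295/142
t_q=1/4 → seg 0, τ=1/4; S=-5+1157/142·τ+0·τ²+-163/142·τ³=-27091/9088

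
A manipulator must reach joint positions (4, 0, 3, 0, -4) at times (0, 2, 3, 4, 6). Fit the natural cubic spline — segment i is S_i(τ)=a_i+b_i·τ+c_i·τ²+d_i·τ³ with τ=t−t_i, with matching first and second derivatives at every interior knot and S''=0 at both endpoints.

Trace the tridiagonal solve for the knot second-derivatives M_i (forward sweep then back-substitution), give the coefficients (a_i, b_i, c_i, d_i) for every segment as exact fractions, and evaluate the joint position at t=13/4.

Δ: Δ0=-2, Δ1=3, Δ2=-3, Δ3=-2
row 1: diag=6, rhs=30; c'=1/6, d'=5
row 2: denom=4−1·1/6=23/6; d'=(-36−1·5)/(23/6)=-246/23
row 3: denom=6−1·6/23=132/23; d'=(6−1·-246/23)/(132/23)=32/11
back: M3=32/11
back: M2=-246/23−6/23·32/11=-126/11
back: M1=5−1/6·-126/11=76/11
M: M0=0, M1=76/11, M2=-126/11, M3=32/11, M4=0
seg 0: a=4, c=M0/2=0, d=(M1−M0)/(6·2)=19/33, b=Δ0−h0·(2M0+M1)/6=-142/33
seg 1: a=0, c=M1/2=38/11, d=(M2−M1)/(6·1)=-101/33, b=Δ1−h1·(2M1+M2)/6=86/33
seg 2: a=3, c=M2/2=-63/11, d=(M3−M2)/(6·1)=79/33, b=Δ2−h2·(2M2+M3)/6=1/3
seg 3: a=0, c=M3/2=16/11, d=(M4−M3)/(6·2)=-8/33, b=Δ3−h3·(2M3+M4)/6=-130/33
t_q=13/4 → seg 2, τ=1/4; S=3+1/3·τ+-63/11·τ²+79/33·τ³=1945/704

  seg 0: a=4 b=-142/33 c=0 d=19/33
  seg 1: a=0 b=86/33 c=38/11 d=-101/33
  seg 2: a=3 b=1/3 c=-63/11 d=79/33
  seg 3: a=0 b=-130/33 c=16/11 d=-8/33
S(13/4) = 1945/704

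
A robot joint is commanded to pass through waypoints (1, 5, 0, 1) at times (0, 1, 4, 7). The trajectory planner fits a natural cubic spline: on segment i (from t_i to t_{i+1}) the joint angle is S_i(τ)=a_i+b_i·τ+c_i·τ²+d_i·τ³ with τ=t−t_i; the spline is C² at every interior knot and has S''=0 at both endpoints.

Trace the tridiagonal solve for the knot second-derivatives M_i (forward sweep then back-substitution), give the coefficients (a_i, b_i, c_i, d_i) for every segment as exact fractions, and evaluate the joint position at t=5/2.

  seg 0: a=1 b=422/87 c=0 d=-74/87
  seg 1: a=5 b=200/87 c=-74/29 d=107/261
  seg 2: a=0 b=-169/87 c=33/29 d=-11/87
S(5/2) = 949/232

Δ: Δ0=4, Δ1=-5/3, Δ2=1/3
row 1: diag=8, rhs=-34; c'=3/8, d'=-17/4
row 2: denom=12−3·3/8=87/8; d'=(12−3·-17/4)/(87/8)=66/29
back: M2=66/29
back: M1=-17/4−3/8·66/29=-148/29
M: M0=0, M1=-148/29, M2=66/29, M3=0
seg 0: a=1, c=M0/2=0, d=(M1−M0)/(6·1)=-74/87, b=Δ0−h0·(2M0+M1)/6=422/87
seg 1: a=5, c=M1/2=-74/29, d=(M2−M1)/(6·3)=107/261, b=Δ1−h1·(2M1+M2)/6=200/87
seg 2: a=0, c=M2/2=33/29, d=(M3−M2)/(6·3)=-11/87, b=Δ2−h2·(2M2+M3)/6=-169/87
t_q=5/2 → seg 1, τ=3/2; S=5+200/87·τ+-74/29·τ²+107/261·τ³=949/232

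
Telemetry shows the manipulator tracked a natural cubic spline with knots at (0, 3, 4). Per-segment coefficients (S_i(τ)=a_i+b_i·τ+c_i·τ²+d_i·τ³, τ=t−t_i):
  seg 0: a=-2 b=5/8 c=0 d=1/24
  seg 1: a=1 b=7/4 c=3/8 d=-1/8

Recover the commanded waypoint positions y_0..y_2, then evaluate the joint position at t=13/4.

y_0 = S_0(0) = a_0 = -2
y_1 = S_1(0) = a_1 = 1
y_2 = S_1(1) = 3
t_q=13/4 is in segment 1 (τ=1/4); S_1(τ)=747/512

y_0=-2 y_1=1 y_2=3
S(13/4) = 747/512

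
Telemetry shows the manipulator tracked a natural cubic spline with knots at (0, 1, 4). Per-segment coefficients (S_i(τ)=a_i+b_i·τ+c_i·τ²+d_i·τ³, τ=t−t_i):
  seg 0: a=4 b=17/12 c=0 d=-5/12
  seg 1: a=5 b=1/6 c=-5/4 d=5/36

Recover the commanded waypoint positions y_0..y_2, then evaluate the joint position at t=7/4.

y_0=4 y_1=5 y_2=-2
S(7/4) = 1147/256

y_0 = S_0(0) = a_0 = 4
y_1 = S_1(0) = a_1 = 5
y_2 = S_1(3) = -2
t_q=7/4 is in segment 1 (τ=3/4); S_1(τ)=1147/256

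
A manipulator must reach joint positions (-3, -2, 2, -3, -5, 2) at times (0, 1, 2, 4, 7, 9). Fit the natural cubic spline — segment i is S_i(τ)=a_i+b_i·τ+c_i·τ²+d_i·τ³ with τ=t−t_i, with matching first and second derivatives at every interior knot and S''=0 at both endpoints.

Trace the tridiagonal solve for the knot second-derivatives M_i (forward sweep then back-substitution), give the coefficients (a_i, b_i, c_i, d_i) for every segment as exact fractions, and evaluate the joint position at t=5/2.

Δ: Δ0=1, Δ1=4, Δ2=-5/2, Δ3=-2/3, Δ4=7/2
row 1: diag=4, rhs=18; c'=1/4, d'=9/2
row 2: denom=6−1·1/4=23/4; d'=(-39−1·9/2)/(23/4)=-174/23
row 3: denom=10−2·8/23=214/23; d'=(11−2·-174/23)/(214/23)=601/214
row 4: denom=10−3·69/214=1933/214; d'=(25−3·601/214)/(1933/214)=3547/1933
back: M4=3547/1933
back: M3=601/214−69/214·3547/1933=4285/1933
back: M2=-174/23−8/23·4285/1933=-16114/1933
back: M1=9/2−1/4·-16114/1933=12727/1933
M: M0=0, M1=12727/1933, M2=-16114/1933, M3=4285/1933, M4=3547/1933, M5=0
seg 0: a=-3, c=M0/2=0, d=(M1−M0)/(6·1)=12727/11598, b=Δ0−h0·(2M0+M1)/6=-1129/11598
seg 1: a=-2, c=M1/2=12727/3866, d=(M2−M1)/(6·1)=-28841/11598, b=Δ1−h1·(2M1+M2)/6=18526/5799
seg 2: a=2, c=M2/2=-8057/1933, d=(M3−M2)/(6·2)=20399/23196, b=Δ2−h2·(2M2+M3)/6=26891/11598
seg 3: a=-3, c=M3/2=4285/3866, d=(M4−M3)/(6·3)=-41/1933, b=Δ3−h3·(2M3+M4)/6=-44083/11598
seg 4: a=-5, c=M4/2=3547/3866, d=(M5−M4)/(6·2)=-3547/23196, b=Δ4−h4·(2M4+M5)/6=26405/11598
t_q=5/2 → seg 2, τ=1/2; S=2+26891/11598·τ+-8057/1933·τ²+20399/23196·τ³=137765/61856

  seg 0: a=-3 b=-1129/11598 c=0 d=12727/11598
  seg 1: a=-2 b=18526/5799 c=12727/3866 d=-28841/11598
  seg 2: a=2 b=26891/11598 c=-8057/1933 d=20399/23196
  seg 3: a=-3 b=-44083/11598 c=4285/3866 d=-41/1933
  seg 4: a=-5 b=26405/11598 c=3547/3866 d=-3547/23196
S(5/2) = 137765/61856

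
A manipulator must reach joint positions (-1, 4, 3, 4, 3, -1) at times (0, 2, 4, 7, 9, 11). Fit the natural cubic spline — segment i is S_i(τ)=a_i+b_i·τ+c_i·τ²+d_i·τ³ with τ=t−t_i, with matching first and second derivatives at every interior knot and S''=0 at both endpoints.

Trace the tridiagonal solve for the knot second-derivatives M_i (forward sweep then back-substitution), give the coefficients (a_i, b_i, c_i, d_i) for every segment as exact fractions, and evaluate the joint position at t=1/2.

Δ: Δ0=5/2, Δ1=-1/2, Δ2=1/3, Δ3=-1/2, Δ4=-2
row 1: diag=8, rhs=-18; c'=1/4, d'=-9/4
row 2: denom=10−2·1/4=19/2; d'=(5−2·-9/4)/(19/2)=1
row 3: denom=10−3·6/19=172/19; d'=(-5−3·1)/(172/19)=-38/43
row 4: denom=8−2·19/86=325/43; d'=(-9−2·-38/43)/(325/43)=-311/325
back: M4=-311/325
back: M3=-38/43−19/86·-311/325=-437/650
back: M2=1−6/19·-437/650=394/325
back: M1=-9/4−1/4·394/325=-3319/1300
M: M0=0, M1=-3319/1300, M2=394/325, M3=-437/650, M4=-311/325, M5=0
seg 0: a=-1, c=M0/2=0, d=(M1−M0)/(6·2)=-3319/15600, b=Δ0−h0·(2M0+M1)/6=13069/3900
seg 1: a=4, c=M1/2=-3319/2600, d=(M2−M1)/(6·2)=979/3120, b=Δ1−h1·(2M1+M2)/6=778/975
seg 2: a=3, c=M2/2=197/325, d=(M3−M2)/(6·3)=-49/468, b=Δ2−h2·(2M2+M3)/6=-2117/3900
seg 3: a=4, c=M3/2=-437/1300, d=(M4−M3)/(6·2)=-37/1560, b=Δ3−h3·(2M3+M4)/6=521/1950
seg 4: a=3, c=M4/2=-311/650, d=(M5−M4)/(6·2)=311/3900, b=Δ4−h4·(2M4+M5)/6=-1328/975
t_q=1/2 → seg 0, τ=1/2; S=-1+13069/3900·τ+0·τ²+-3319/15600·τ³=5399/8320

  seg 0: a=-1 b=13069/3900 c=0 d=-3319/15600
  seg 1: a=4 b=778/975 c=-3319/2600 d=979/3120
  seg 2: a=3 b=-2117/3900 c=197/325 d=-49/468
  seg 3: a=4 b=521/1950 c=-437/1300 d=-37/1560
  seg 4: a=3 b=-1328/975 c=-311/650 d=311/3900
S(1/2) = 5399/8320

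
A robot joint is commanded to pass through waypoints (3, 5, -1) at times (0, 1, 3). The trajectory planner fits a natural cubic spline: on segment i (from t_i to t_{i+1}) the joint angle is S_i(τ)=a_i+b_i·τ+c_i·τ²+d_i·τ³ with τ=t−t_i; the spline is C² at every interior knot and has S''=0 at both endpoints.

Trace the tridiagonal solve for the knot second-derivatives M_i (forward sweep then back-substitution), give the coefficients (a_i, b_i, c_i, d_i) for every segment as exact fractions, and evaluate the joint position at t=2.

Δ: Δ0=2, Δ1=-3
row 1: diag=6, rhs=-30; c'=1/3, d'=-5
back: M1=-5
M: M0=0, M1=-5, M2=0
seg 0: a=3, c=M0/2=0, d=(M1−M0)/(6·1)=-5/6, b=Δ0−h0·(2M0+M1)/6=17/6
seg 1: a=5, c=M1/2=-5/2, d=(M2−M1)/(6·2)=5/12, b=Δ1−h1·(2M1+M2)/6=1/3
t_q=2 → seg 1, τ=1; S=5+1/3·τ+-5/2·τ²+5/12·τ³=13/4

  seg 0: a=3 b=17/6 c=0 d=-5/6
  seg 1: a=5 b=1/3 c=-5/2 d=5/12
S(2) = 13/4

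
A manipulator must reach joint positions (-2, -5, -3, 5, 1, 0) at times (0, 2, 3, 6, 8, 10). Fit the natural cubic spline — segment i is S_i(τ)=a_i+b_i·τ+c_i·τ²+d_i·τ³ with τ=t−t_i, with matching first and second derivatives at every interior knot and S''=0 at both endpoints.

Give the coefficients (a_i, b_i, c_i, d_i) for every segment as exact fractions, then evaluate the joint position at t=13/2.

  seg 0: a=-2 b=-6089/2355 c=0 d=5113/18840
  seg 1: a=-5 b=3161/4710 c=5113/3140 d=-2821/9420
  seg 2: a=-3 b=28537/9420 c=573/785 d=-1603/5652
  seg 3: a=5 b=-1171/4710 c=-5723/3140 d=223/471
  seg 4: a=1 b=-8749/4710 c=3197/3140 d=-3197/18840
S(13/2) = 56259/12560

Δ: Δ0=-3/2, Δ1=2, Δ2=8/3, Δ3=-2, Δ4=-1/2
row 1: diag=6, rhs=21; c'=1/6, d'=7/2
row 2: denom=8−1·1/6=47/6; d'=(4−1·7/2)/(47/6)=3/47
row 3: denom=10−3·18/47=416/47; d'=(-28−3·3/47)/(416/47)=-1325/416
row 4: denom=8−2·47/208=785/104; d'=(9−2·-1325/416)/(785/104)=3197/1570
back: M4=3197/1570
back: M3=-1325/416−47/208·3197/1570=-5723/1570
back: M2=3/47−18/47·-5723/1570=1146/785
back: M1=7/2−1/6·1146/785=5113/1570
M: M0=0, M1=5113/1570, M2=1146/785, M3=-5723/1570, M4=3197/1570, M5=0
seg 0: a=-2, c=M0/2=0, d=(M1−M0)/(6·2)=5113/18840, b=Δ0−h0·(2M0+M1)/6=-6089/2355
seg 1: a=-5, c=M1/2=5113/3140, d=(M2−M1)/(6·1)=-2821/9420, b=Δ1−h1·(2M1+M2)/6=3161/4710
seg 2: a=-3, c=M2/2=573/785, d=(M3−M2)/(6·3)=-1603/5652, b=Δ2−h2·(2M2+M3)/6=28537/9420
seg 3: a=5, c=M3/2=-5723/3140, d=(M4−M3)/(6·2)=223/471, b=Δ3−h3·(2M3+M4)/6=-1171/4710
seg 4: a=1, c=M4/2=3197/3140, d=(M5−M4)/(6·2)=-3197/18840, b=Δ4−h4·(2M4+M5)/6=-8749/4710
t_q=13/2 → seg 3, τ=1/2; S=5+-1171/4710·τ+-5723/3140·τ²+223/471·τ³=56259/12560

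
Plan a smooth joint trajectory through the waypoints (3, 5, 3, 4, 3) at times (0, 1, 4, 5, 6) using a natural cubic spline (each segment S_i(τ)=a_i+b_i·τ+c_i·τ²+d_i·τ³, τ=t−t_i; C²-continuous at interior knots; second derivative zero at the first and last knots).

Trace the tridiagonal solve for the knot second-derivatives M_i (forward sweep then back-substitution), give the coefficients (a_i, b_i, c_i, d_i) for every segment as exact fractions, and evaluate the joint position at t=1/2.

Δ: Δ0=2, Δ1=-2/3, Δ2=1, Δ3=-1
row 1: diag=8, rhs=-16; c'=3/8, d'=-2
row 2: denom=8−3·3/8=55/8; d'=(10−3·-2)/(55/8)=128/55
row 3: denom=4−1·8/55=212/55; d'=(-12−1·128/55)/(212/55)=-197/53
back: M3=-197/53
back: M2=128/55−8/55·-197/53=152/53
back: M1=-2−3/8·152/53=-163/53
M: M0=0, M1=-163/53, M2=152/53, M3=-197/53, M4=0
seg 0: a=3, c=M0/2=0, d=(M1−M0)/(6·1)=-163/318, b=Δ0−h0·(2M0+M1)/6=799/318
seg 1: a=5, c=M1/2=-163/106, d=(M2−M1)/(6·3)=35/106, b=Δ1−h1·(2M1+M2)/6=155/159
seg 2: a=3, c=M2/2=76/53, d=(M3−M2)/(6·1)=-349/318, b=Δ2−h2·(2M2+M3)/6=211/318
seg 3: a=4, c=M3/2=-197/106, d=(M4−M3)/(6·1)=197/318, b=Δ3−h3·(2M3+M4)/6=38/159
t_q=1/2 → seg 0, τ=1/2; S=3+799/318·τ+0·τ²+-163/318·τ³=3555/848

  seg 0: a=3 b=799/318 c=0 d=-163/318
  seg 1: a=5 b=155/159 c=-163/106 d=35/106
  seg 2: a=3 b=211/318 c=76/53 d=-349/318
  seg 3: a=4 b=38/159 c=-197/106 d=197/318
S(1/2) = 3555/848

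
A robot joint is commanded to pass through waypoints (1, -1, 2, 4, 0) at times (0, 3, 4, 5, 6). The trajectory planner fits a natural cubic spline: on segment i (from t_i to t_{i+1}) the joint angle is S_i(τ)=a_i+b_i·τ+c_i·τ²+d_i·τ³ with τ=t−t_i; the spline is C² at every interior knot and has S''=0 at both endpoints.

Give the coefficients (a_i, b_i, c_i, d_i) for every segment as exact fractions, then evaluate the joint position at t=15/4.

Δ: Δ0=-2/3, Δ1=3, Δ2=2, Δ3=-4
row 1: diag=8, rhs=22; c'=1/8, d'=11/4
row 2: denom=4−1·1/8=31/8; d'=(-6−1·11/4)/(31/8)=-70/31
row 3: denom=4−1·8/31=116/31; d'=(-36−1·-70/31)/(116/31)=-523/58
back: M3=-523/58
back: M2=-70/31−8/31·-523/58=2/29
back: M1=11/4−1/8·2/29=159/58
M: M0=0, M1=159/58, M2=2/29, M3=-523/58, M4=0
seg 0: a=1, c=M0/2=0, d=(M1−M0)/(6·3)=53/348, b=Δ0−h0·(2M0+M1)/6=-709/348
seg 1: a=-1, c=M1/2=159/116, d=(M2−M1)/(6·1)=-155/348, b=Δ1−h1·(2M1+M2)/6=361/174
seg 2: a=2, c=M2/2=1/29, d=(M3−M2)/(6·1)=-527/348, b=Δ2−h2·(2M2+M3)/6=1211/348
seg 3: a=4, c=M3/2=-523/116, d=(M4−M3)/(6·1)=523/348, b=Δ3−h3·(2M3+M4)/6=-173/174
t_q=15/4 → seg 1, τ=3/4; S=-1+361/174·τ+159/116·τ²+-155/348·τ³=8457/7424

  seg 0: a=1 b=-709/348 c=0 d=53/348
  seg 1: a=-1 b=361/174 c=159/116 d=-155/348
  seg 2: a=2 b=1211/348 c=1/29 d=-527/348
  seg 3: a=4 b=-173/174 c=-523/116 d=523/348
S(15/4) = 8457/7424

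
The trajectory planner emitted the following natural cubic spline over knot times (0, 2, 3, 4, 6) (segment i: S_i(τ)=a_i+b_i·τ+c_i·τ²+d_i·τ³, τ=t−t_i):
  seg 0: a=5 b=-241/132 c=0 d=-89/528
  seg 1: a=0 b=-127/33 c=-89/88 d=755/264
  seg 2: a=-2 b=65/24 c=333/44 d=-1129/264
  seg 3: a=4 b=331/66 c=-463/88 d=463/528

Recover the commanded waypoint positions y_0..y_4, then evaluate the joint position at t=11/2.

y_0 = S_0(0) = a_0 = 5
y_1 = S_1(0) = a_1 = 0
y_2 = S_2(0) = a_2 = -2
y_3 = S_3(0) = a_3 = 4
y_4 = S_3(2) = 0
t_q=11/2 is in segment 3 (τ=3/2); S_3(τ)=3723/1408

y_0=5 y_1=0 y_2=-2 y_3=4 y_4=0
S(11/2) = 3723/1408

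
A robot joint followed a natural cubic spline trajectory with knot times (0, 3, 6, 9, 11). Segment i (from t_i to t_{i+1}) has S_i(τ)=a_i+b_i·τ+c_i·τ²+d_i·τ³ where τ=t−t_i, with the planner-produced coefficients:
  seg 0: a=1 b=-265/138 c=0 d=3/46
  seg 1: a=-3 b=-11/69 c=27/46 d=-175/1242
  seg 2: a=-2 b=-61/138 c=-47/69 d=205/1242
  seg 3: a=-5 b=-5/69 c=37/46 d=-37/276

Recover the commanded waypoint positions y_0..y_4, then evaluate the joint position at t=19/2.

y_0 = S_0(0) = a_0 = 1
y_1 = S_1(0) = a_1 = -3
y_2 = S_2(0) = a_2 = -2
y_3 = S_3(0) = a_3 = -5
y_4 = S_3(2) = -3
t_q=19/2 is in segment 3 (τ=1/2); S_3(τ)=-3571/736

y_0=1 y_1=-3 y_2=-2 y_3=-5 y_4=-3
S(19/2) = -3571/736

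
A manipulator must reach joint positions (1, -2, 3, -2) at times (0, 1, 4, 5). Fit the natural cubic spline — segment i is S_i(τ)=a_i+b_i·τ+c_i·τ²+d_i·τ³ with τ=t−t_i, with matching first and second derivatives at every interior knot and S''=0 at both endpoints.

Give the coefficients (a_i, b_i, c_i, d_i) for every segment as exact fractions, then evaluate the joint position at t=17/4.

Δ: Δ0=-3, Δ1=5/3, Δ2=-5
row 1: diag=8, rhs=28; c'=3/8, d'=7/2
row 2: denom=8−3·3/8=55/8; d'=(-40−3·7/2)/(55/8)=-404/55
back: M2=-404/55
back: M1=7/2−3/8·-404/55=344/55
M: M0=0, M1=344/55, M2=-404/55, M3=0
seg 0: a=1, c=M0/2=0, d=(M1−M0)/(6·1)=172/165, b=Δ0−h0·(2M0+M1)/6=-667/165
seg 1: a=-2, c=M1/2=172/55, d=(M2−M1)/(6·3)=-34/45, b=Δ1−h1·(2M1+M2)/6=-151/165
seg 2: a=3, c=M2/2=-202/55, d=(M3−M2)/(6·1)=202/165, b=Δ2−h2·(2M2+M3)/6=-421/165
t_q=17/4 → seg 2, τ=1/4; S=3+-421/165·τ+-202/55·τ²+202/165·τ³=3787/1760

  seg 0: a=1 b=-667/165 c=0 d=172/165
  seg 1: a=-2 b=-151/165 c=172/55 d=-34/45
  seg 2: a=3 b=-421/165 c=-202/55 d=202/165
S(17/4) = 3787/1760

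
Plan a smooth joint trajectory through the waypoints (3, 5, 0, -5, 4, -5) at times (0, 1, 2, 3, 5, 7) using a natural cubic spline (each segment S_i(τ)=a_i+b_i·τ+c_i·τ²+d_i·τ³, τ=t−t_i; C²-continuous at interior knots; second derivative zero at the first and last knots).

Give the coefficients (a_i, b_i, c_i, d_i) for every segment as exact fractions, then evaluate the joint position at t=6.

  seg 0: a=3 b=1169/314 c=0 d=-541/314
  seg 1: a=5 b=-227/157 c=-1623/314 d=507/314
  seg 2: a=0 b=-2179/314 c=-51/157 d=711/314
  seg 3: a=-5 b=-125/157 c=2031/314 d=-2399/1256
  seg 4: a=4 b=677/314 c=-3135/628 d=1045/1256
S(6) = 2507/1256

Δ: Δ0=2, Δ1=-5, Δ2=-5, Δ3=9/2, Δ4=-9/2
row 1: diag=4, rhs=-42; c'=1/4, d'=-21/2
row 2: denom=4−1·1/4=15/4; d'=(0−1·-21/2)/(15/4)=14/5
row 3: denom=6−1·4/15=86/15; d'=(57−1·14/5)/(86/15)=813/86
row 4: denom=8−2·15/43=314/43; d'=(-54−2·813/86)/(314/43)=-3135/314
back: M4=-3135/314
back: M3=813/86−15/43·-3135/314=2031/157
back: M2=14/5−4/15·2031/157=-102/157
back: M1=-21/2−1/4·-102/157=-1623/157
M: M0=0, M1=-1623/157, M2=-102/157, M3=2031/157, M4=-3135/314, M5=0
seg 0: a=3, c=M0/2=0, d=(M1−M0)/(6·1)=-541/314, b=Δ0−h0·(2M0+M1)/6=1169/314
seg 1: a=5, c=M1/2=-1623/314, d=(M2−M1)/(6·1)=507/314, b=Δ1−h1·(2M1+M2)/6=-227/157
seg 2: a=0, c=M2/2=-51/157, d=(M3−M2)/(6·1)=711/314, b=Δ2−h2·(2M2+M3)/6=-2179/314
seg 3: a=-5, c=M3/2=2031/314, d=(M4−M3)/(6·2)=-2399/1256, b=Δ3−h3·(2M3+M4)/6=-125/157
seg 4: a=4, c=M4/2=-3135/628, d=(M5−M4)/(6·2)=1045/1256, b=Δ4−h4·(2M4+M5)/6=677/314
t_q=6 → seg 4, τ=1; S=4+677/314·τ+-3135/628·τ²+1045/1256·τ³=2507/1256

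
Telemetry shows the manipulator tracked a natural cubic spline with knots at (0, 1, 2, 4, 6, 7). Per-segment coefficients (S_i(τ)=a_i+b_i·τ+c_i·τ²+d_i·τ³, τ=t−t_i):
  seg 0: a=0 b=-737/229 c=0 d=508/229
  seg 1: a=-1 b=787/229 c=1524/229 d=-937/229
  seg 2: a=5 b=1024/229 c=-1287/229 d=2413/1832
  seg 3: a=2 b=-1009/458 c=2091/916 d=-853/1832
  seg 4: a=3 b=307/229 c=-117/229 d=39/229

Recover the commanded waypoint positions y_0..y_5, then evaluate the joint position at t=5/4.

y_0=0 y_1=-1 y_2=5 y_3=2 y_4=3 y_5=4
S(5/4) = 3095/14656

y_0 = S_0(0) = a_0 = 0
y_1 = S_1(0) = a_1 = -1
y_2 = S_2(0) = a_2 = 5
y_3 = S_3(0) = a_3 = 2
y_4 = S_4(0) = a_4 = 3
y_5 = S_4(1) = 4
t_q=5/4 is in segment 1 (τ=1/4); S_1(τ)=3095/14656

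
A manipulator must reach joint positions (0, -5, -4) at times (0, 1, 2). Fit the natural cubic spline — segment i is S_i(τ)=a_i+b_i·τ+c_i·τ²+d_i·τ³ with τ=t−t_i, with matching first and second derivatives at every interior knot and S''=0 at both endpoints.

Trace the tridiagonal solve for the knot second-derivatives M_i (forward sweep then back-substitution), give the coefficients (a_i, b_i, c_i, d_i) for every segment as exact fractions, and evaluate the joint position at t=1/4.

  seg 0: a=0 b=-13/2 c=0 d=3/2
  seg 1: a=-5 b=-2 c=9/2 d=-3/2
S(1/4) = -205/128

Δ: Δ0=-5, Δ1=1
row 1: diag=4, rhs=36; c'=1/4, d'=9
back: M1=9
M: M0=0, M1=9, M2=0
seg 0: a=0, c=M0/2=0, d=(M1−M0)/(6·1)=3/2, b=Δ0−h0·(2M0+M1)/6=-13/2
seg 1: a=-5, c=M1/2=9/2, d=(M2−M1)/(6·1)=-3/2, b=Δ1−h1·(2M1+M2)/6=-2
t_q=1/4 → seg 0, τ=1/4; S=0+-13/2·τ+0·τ²+3/2·τ³=-205/128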